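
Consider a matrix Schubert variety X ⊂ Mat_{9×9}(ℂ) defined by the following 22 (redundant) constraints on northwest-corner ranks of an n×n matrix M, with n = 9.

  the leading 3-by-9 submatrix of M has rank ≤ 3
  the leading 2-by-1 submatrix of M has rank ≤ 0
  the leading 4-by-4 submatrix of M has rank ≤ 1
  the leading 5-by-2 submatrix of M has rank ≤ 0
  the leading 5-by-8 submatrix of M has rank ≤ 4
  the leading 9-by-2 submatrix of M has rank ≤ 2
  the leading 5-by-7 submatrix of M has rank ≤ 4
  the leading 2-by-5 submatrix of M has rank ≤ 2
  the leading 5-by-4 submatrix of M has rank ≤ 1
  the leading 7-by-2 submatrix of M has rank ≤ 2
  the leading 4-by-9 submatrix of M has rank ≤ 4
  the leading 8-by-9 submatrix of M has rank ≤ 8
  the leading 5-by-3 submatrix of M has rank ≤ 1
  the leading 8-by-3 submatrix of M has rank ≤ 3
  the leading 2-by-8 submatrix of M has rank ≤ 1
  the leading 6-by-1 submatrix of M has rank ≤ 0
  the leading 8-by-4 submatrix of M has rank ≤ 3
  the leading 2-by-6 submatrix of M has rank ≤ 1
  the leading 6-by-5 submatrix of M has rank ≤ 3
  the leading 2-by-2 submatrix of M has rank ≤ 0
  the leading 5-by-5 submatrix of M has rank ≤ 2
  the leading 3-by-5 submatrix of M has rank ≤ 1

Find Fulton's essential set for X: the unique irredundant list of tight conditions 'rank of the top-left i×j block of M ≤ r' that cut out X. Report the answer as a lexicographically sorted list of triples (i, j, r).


The tightest implied rank at each (i,j), from the 22 conditions:

  i=1: 0  0  1  1  1  1  1  1  1
  i=2: 0  0  1  1  1  1  1  1  2
  i=3: 0  0  1  1  1  2  2  2  3
  i=4: 0  0  1  1  2  3  3  3  4
  i=5: 0  0  1  1  2  3  4  4  5
  i=6: 0  1  2  2  3  4  5  5  6
  i=7: 1  2  3  3  4  5  6  6  7
  i=8: 1  2  3  3  4  5  6  7  8
  i=9: 1  2  3  4  5  6  7  8  9

hence w(1..9) = (3, 9, 6, 5, 7, 2, 1, 8, 4).

Fulton essential set (6 of the 21 Rothe cells):

[(2, 8, 1), (3, 5, 1), (5, 2, 0), (5, 4, 1), (6, 1, 0), (8, 4, 3)]


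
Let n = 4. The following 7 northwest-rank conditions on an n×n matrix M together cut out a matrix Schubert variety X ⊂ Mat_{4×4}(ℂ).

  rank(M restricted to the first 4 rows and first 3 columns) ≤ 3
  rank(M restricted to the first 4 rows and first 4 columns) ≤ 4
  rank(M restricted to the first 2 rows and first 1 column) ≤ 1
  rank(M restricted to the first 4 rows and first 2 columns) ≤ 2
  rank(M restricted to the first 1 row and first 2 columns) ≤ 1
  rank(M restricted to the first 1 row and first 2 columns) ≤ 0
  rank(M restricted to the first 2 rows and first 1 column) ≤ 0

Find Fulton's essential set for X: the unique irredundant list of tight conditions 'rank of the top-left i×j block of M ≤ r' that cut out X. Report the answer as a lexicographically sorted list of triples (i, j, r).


Propagating the 7 rank bounds to every northwest block:

  R[1]: 0 0 1 1
  R[2]: 0 1 2 2
  R[3]: 1 2 3 3
  R[4]: 1 2 3 4

second differences of R give the permutation w = (3, 2, 1, 4).

2 SE-corners of the 3-cell Rothe diagram give Ess(w):

[(1, 2, 0), (2, 1, 0)]


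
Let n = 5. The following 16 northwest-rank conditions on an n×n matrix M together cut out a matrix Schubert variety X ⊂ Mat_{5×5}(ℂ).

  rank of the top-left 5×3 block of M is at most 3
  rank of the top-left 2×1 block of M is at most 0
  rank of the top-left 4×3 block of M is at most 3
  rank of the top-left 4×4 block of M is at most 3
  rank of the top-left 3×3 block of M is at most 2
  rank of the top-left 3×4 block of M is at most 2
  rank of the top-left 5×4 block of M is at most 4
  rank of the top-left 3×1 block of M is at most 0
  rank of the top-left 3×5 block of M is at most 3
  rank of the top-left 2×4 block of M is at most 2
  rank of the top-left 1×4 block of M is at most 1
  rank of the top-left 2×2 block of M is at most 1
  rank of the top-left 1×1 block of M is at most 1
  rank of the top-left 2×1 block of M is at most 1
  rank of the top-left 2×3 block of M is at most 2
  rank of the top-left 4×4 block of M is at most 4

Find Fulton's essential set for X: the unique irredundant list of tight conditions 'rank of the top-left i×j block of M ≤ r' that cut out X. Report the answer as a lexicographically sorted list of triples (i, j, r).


Computing R[i][j] = min implied NW-rank bound (n=5, 16 conditions):

  i=1: 0 | 1 | 1 | 1 | 1
  i=2: 0 | 1 | 2 | 2 | 2
  i=3: 0 | 1 | 2 | 2 | 3
  i=4: 1 | 2 | 3 | 3 | 4
  i=5: 1 | 2 | 3 | 4 | 5

second differences of R give the permutation w = (2, 3, 5, 1, 4).

Fulton essential set (2 of the 4 Rothe cells):

[(3, 1, 0), (3, 4, 2)]


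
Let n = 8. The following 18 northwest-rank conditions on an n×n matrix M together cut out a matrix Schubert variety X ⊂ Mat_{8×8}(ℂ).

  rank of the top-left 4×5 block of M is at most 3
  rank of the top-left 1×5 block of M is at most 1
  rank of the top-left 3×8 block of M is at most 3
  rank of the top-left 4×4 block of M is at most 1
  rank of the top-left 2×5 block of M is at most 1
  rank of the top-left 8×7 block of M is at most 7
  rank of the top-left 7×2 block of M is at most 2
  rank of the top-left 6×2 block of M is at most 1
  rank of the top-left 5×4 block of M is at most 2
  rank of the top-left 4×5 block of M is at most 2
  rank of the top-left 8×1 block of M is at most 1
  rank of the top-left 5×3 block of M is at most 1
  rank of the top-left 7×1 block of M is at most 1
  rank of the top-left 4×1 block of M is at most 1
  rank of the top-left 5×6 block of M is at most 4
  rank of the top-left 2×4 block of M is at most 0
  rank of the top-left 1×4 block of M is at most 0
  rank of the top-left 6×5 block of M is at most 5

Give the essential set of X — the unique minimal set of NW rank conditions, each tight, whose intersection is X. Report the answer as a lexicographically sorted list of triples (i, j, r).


Rank table r_w(8×8) implied by the 18 constraints:

  row 1: 0 | 0 | 0 | 0 | 1 | 1 | 1 | 1
  row 2: 0 | 0 | 0 | 0 | 1 | 2 | 2 | 2
  row 3: 1 | 1 | 1 | 1 | 2 | 3 | 3 | 3
  row 4: 1 | 1 | 1 | 1 | 2 | 3 | 4 | 4
  row 5: 1 | 1 | 1 | 2 | 3 | 4 | 5 | 5
  row 6: 1 | 1 | 2 | 3 | 4 | 5 | 6 | 6
  row 7: 1 | 2 | 3 | 4 | 5 | 6 | 7 | 7
  row 8: 1 | 2 | 3 | 4 | 5 | 6 | 7 | 8

second differences of R give the permutation w = (5, 6, 1, 7, 4, 3, 2, 8).

4 SE-corners of the 14-cell Rothe diagram give Ess(w):

[(2, 4, 0), (4, 4, 1), (5, 3, 1), (6, 2, 1)]


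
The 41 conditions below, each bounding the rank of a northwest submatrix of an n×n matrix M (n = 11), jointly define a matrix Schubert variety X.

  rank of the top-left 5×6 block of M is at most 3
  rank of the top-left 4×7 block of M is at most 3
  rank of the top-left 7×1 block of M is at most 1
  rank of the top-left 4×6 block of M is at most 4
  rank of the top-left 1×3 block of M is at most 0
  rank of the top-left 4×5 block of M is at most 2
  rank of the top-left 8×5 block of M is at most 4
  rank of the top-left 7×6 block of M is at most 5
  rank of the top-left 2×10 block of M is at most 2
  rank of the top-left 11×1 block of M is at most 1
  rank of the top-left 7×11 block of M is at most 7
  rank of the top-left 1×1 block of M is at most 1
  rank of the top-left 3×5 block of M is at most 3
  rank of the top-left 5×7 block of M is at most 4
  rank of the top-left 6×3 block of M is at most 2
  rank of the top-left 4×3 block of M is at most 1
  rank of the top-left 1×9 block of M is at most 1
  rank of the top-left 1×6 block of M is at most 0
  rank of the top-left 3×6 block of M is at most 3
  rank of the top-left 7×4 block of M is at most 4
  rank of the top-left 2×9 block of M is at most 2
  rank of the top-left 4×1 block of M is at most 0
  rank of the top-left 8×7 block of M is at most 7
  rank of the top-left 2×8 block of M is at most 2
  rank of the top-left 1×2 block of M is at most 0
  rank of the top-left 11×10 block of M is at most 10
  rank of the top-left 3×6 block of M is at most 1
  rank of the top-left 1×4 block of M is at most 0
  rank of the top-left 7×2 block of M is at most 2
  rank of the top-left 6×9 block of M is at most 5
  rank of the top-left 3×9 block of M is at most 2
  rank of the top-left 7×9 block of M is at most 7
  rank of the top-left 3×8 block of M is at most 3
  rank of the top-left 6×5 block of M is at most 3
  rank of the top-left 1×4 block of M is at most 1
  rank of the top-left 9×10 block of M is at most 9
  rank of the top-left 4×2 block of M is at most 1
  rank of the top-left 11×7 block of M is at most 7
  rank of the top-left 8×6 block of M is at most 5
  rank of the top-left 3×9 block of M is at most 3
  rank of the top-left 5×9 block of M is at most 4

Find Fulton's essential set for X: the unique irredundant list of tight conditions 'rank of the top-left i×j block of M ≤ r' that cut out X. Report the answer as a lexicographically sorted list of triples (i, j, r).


The tightest implied rank at each (i,j), from the 41 conditions:

  R[1]: 0  0  0  0  0  0  1  1  1  1  1
  R[2]: 0  1  1  1  1  1  2  2  2  2  2
  R[3]: 0  1  1  1  1  1  2  2  2  3  3
  R[4]: 0  1  1  2  2  2  3  3  3  4  4
  R[5]: 1  2  2  3  3  3  4  4  4  5  5
  R[6]: 1  2  2  3  3  4  5  5  5  6  6
  R[7]: 1  2  3  4  4  5  6  6  6  7  7
  R[8]: 1  2  3  4  4  5  6  7  7  8  8
  R[9]: 1  2  3  4  5  6  7  8  8  9  9
  R[10]: 1  2  3  4  5  6  7  8  9  10  10
  R[11]: 1  2  3  4  5  6  7  8  9  10  11

so w = (7, 2, 10, 4, 1, 6, 3, 8, 5, 9, 11).

D(w) has 19 cells with 8 SE-corners; essential set:

[(1, 6, 0), (3, 6, 1), (3, 9, 2), (4, 1, 0), (4, 3, 1), (6, 3, 2), (6, 5, 3), (8, 5, 4)]


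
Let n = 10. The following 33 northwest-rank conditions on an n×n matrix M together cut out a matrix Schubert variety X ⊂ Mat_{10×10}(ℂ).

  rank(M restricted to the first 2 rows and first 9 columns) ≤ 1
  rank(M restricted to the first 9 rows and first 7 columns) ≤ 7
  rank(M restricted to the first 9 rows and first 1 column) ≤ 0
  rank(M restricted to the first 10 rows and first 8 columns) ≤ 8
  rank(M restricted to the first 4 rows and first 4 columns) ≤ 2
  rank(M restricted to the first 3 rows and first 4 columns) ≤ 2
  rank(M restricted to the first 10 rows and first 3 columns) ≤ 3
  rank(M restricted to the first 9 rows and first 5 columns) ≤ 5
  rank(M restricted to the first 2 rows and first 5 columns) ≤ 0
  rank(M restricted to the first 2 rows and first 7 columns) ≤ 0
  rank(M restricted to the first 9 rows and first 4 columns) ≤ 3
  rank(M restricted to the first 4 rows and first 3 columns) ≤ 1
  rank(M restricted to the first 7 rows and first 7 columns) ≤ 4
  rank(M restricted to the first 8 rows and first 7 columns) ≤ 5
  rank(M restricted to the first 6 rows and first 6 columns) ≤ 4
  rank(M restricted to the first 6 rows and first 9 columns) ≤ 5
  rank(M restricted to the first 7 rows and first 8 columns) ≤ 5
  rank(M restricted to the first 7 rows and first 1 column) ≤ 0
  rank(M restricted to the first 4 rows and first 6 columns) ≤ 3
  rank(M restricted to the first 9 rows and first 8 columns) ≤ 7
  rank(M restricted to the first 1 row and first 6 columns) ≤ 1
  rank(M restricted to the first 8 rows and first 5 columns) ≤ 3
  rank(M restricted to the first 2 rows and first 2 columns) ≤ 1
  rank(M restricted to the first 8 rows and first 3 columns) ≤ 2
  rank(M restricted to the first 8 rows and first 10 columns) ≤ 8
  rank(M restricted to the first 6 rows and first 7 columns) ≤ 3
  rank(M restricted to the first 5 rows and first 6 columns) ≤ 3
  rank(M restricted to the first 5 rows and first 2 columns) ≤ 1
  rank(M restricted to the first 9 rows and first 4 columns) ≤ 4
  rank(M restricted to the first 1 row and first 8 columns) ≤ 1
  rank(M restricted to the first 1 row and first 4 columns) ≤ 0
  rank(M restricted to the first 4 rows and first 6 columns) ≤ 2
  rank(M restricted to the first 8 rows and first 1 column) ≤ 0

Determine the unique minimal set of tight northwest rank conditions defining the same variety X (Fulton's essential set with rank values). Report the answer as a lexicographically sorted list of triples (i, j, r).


Computing R[i][j] = min implied NW-rank bound (n=10, 33 conditions):

  i=1: 0 | 0 | 0 | 0 | 0 | 0 | 0 | 1 | 1 | 1
  i=2: 0 | 0 | 0 | 0 | 0 | 0 | 0 | 1 | 1 | 2
  i=3: 0 | 1 | 1 | 1 | 1 | 1 | 1 | 2 | 2 | 3
  i=4: 0 | 1 | 1 | 2 | 2 | 2 | 2 | 3 | 3 | 4
  i=5: 0 | 1 | 2 | 3 | 3 | 3 | 3 | 4 | 4 | 5
  i=6: 0 | 1 | 2 | 3 | 3 | 3 | 3 | 4 | 5 | 6
  i=7: 0 | 1 | 2 | 3 | 3 | 4 | 4 | 5 | 6 | 7
  i=8: 0 | 1 | 2 | 3 | 3 | 4 | 5 | 6 | 7 | 8
  i=9: 0 | 1 | 2 | 3 | 4 | 5 | 6 | 7 | 8 | 9
  i=10: 1 | 2 | 3 | 4 | 5 | 6 | 7 | 8 | 9 | 10

the unique w with this rank table is (8, 10, 2, 4, 3, 9, 6, 7, 5, 1).

ℓ(w)=28; the 6 essential cells (i,j,r):

[(2, 7, 0), (2, 9, 1), (4, 3, 1), (6, 7, 3), (8, 5, 3), (9, 1, 0)]


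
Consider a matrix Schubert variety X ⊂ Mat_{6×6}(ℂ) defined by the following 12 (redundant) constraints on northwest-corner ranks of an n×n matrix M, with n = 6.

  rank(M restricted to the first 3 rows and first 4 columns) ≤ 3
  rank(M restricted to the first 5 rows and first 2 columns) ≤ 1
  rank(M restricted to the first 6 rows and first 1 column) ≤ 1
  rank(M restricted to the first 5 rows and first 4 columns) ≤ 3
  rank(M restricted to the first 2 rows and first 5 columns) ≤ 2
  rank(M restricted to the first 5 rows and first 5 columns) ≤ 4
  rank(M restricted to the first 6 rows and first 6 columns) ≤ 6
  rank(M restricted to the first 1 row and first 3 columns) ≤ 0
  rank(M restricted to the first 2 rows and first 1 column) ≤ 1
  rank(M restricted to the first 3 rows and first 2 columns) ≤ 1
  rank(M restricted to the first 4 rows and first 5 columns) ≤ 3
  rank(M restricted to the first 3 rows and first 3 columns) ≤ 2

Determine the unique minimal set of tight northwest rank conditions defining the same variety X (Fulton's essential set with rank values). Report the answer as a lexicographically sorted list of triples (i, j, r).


Recovering R(i,j) via the rank-extension bound from the 12 conditions:

  i=1: 0  0  0  1  1  1
  i=2: 1  1  1  2  2  2
  i=3: 1  1  2  3  3  3
  i=4: 1  1  2  3  3  4
  i=5: 1  1  2  3  4  5
  i=6: 1  2  3  4  5  6

so w = (4, 1, 3, 6, 5, 2).

D(w) has 7 cells with 3 SE-corners; essential set:

[(1, 3, 0), (4, 5, 3), (5, 2, 1)]


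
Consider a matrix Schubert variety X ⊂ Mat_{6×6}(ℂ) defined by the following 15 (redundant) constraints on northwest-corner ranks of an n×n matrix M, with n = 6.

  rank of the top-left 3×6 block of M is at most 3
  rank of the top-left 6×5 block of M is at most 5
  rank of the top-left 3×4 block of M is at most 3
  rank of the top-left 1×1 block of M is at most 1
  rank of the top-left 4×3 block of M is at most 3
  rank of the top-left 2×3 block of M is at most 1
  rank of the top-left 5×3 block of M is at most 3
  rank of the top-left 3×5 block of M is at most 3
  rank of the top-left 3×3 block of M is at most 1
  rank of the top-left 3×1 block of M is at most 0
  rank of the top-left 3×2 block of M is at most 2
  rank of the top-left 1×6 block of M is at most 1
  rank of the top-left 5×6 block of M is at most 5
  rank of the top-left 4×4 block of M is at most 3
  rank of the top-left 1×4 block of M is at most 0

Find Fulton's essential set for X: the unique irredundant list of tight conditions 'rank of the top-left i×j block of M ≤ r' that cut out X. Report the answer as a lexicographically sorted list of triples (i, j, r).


Propagating the 15 rank bounds to every northwest block:

  row 1: 0  0  0  0  1  1
  row 2: 0  1  1  1  2  2
  row 3: 0  1  1  2  3  3
  row 4: 1  2  2  3  4  4
  row 5: 1  2  3  4  5  5
  row 6: 1  2  3  4  5  6

the unique w with this rank table is (5, 2, 4, 1, 3, 6).

D(w) has 7 cells with 3 SE-corners; essential set:

[(1, 4, 0), (3, 1, 0), (3, 3, 1)]


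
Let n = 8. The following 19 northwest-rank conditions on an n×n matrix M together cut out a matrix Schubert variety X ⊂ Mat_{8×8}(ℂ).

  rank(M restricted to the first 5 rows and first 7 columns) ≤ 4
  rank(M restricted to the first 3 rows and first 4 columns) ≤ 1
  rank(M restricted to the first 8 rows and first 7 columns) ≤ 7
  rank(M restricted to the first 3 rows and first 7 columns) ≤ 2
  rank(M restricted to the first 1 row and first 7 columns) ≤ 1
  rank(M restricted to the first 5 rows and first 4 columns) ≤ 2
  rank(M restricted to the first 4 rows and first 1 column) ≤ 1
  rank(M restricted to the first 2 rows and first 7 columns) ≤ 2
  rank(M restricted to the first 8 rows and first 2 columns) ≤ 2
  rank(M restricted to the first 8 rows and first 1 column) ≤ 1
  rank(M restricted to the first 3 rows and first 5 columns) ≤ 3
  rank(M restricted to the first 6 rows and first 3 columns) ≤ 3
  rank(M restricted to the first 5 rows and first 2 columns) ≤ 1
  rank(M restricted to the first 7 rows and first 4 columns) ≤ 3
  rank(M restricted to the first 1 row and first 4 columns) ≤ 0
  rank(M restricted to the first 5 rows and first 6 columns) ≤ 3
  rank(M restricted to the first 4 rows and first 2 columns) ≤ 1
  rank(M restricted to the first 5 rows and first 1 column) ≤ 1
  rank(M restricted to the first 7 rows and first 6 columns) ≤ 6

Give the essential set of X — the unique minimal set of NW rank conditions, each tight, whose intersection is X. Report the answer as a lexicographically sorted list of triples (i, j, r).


Recovering R(i,j) via the rank-extension bound from the 19 conditions:

  0  0  0  0  1  1  1  1
  1  1  1  1  2  2  2  2
  1  1  1  1  2  2  2  3
  1  1  2  2  3  3  3  4
  1  1  2  2  3  3  4  5
  1  2  3  3  4  4  5  6
  1  2  3  3  4  5  6  7
  1  2  3  4  5  6  7  8

hence w(1..8) = (5, 1, 8, 3, 7, 2, 6, 4).

Rothe diagram D(w) (14 cells), 7 SE-corners (essential conditions):

[(1, 4, 0), (3, 4, 1), (3, 7, 2), (5, 2, 1), (5, 4, 2), (5, 6, 3), (7, 4, 3)]


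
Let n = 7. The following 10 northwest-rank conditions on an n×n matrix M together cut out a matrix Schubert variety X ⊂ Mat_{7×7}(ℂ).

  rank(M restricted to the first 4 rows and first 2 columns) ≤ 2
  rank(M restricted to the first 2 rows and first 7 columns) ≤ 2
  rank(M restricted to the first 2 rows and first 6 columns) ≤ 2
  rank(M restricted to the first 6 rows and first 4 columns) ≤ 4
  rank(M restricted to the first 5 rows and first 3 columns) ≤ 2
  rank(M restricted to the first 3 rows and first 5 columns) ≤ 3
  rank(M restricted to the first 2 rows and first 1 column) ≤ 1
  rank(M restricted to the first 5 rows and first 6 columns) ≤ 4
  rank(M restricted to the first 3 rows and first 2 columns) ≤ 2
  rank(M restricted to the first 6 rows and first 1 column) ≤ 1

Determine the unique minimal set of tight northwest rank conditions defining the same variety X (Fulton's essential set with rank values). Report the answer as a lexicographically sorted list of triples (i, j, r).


Propagating the 10 rank bounds to every northwest block:

  R[1]: 1  1  1  1  1  1  1
  R[2]: 1  2  2  2  2  2  2
  R[3]: 1  2  2  3  3  3  3
  R[4]: 1  2  2  3  4  4  4
  R[5]: 1  2  2  3  4  4  5
  R[6]: 1  2  3  4  5  5  6
  R[7]: 1  2  3  4  5  6  7

giving w = (1, 2, 4, 5, 7, 3, 6) via Δ²R.

2 SE-corners of the 4-cell Rothe diagram give Ess(w):

[(5, 3, 2), (5, 6, 4)]


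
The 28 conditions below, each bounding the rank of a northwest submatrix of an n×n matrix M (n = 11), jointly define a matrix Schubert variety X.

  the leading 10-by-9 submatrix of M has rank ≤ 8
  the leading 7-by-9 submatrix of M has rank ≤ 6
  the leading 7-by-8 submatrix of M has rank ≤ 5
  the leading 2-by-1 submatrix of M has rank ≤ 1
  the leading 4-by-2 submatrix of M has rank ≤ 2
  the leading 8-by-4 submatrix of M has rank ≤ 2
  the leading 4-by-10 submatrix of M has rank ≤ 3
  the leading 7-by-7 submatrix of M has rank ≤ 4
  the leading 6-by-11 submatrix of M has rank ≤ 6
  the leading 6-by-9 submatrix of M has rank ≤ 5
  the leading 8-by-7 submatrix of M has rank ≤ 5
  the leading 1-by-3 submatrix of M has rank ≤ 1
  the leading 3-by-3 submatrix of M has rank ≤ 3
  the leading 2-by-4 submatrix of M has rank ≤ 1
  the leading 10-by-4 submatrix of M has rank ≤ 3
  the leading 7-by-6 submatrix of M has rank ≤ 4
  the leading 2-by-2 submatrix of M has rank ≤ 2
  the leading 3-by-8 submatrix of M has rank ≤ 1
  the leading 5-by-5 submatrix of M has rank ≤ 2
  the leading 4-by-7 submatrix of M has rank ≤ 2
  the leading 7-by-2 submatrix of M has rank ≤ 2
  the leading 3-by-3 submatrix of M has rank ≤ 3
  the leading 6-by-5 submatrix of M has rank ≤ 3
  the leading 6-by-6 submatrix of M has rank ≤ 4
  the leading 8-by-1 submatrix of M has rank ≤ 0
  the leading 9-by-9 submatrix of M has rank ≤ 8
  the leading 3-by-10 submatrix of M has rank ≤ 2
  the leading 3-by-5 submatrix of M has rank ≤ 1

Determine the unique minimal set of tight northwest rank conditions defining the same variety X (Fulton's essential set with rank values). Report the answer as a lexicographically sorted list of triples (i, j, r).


Computing R[i][j] = min implied NW-rank bound (n=11, 28 conditions):

  R[1]: 0 | 1 | 1 | 1 | 1 | 1 | 1 | 1 | 1 | 1 | 1
  R[2]: 0 | 1 | 1 | 1 | 1 | 1 | 1 | 1 | 2 | 2 | 2
  R[3]: 0 | 1 | 1 | 1 | 1 | 1 | 1 | 1 | 2 | 2 | 3
  R[4]: 0 | 1 | 2 | 2 | 2 | 2 | 2 | 2 | 3 | 3 | 4
  R[5]: 0 | 1 | 2 | 2 | 2 | 3 | 3 | 3 | 4 | 4 | 5
  R[6]: 0 | 1 | 2 | 2 | 3 | 4 | 4 | 4 | 5 | 5 | 6
  R[7]: 0 | 1 | 2 | 2 | 3 | 4 | 4 | 5 | 6 | 6 | 7
  R[8]: 0 | 1 | 2 | 2 | 3 | 4 | 5 | 6 | 7 | 7 | 8
  R[9]: 1 | 2 | 3 | 3 | 4 | 5 | 6 | 7 | 8 | 8 | 9
  R[10]: 1 | 2 | 3 | 3 | 4 | 5 | 6 | 7 | 8 | 9 | 10
  R[11]: 1 | 2 | 3 | 4 | 5 | 6 | 7 | 8 | 9 | 10 | 11

reading off 1-entries of Δ²R: w = (2, 9, 11, 3, 6, 5, 8, 7, 1, 10, 4).

|D(w)|=28, |Ess(w)|=7:

[(3, 8, 1), (3, 10, 2), (5, 5, 2), (7, 7, 4), (8, 1, 0), (8, 4, 2), (10, 4, 3)]


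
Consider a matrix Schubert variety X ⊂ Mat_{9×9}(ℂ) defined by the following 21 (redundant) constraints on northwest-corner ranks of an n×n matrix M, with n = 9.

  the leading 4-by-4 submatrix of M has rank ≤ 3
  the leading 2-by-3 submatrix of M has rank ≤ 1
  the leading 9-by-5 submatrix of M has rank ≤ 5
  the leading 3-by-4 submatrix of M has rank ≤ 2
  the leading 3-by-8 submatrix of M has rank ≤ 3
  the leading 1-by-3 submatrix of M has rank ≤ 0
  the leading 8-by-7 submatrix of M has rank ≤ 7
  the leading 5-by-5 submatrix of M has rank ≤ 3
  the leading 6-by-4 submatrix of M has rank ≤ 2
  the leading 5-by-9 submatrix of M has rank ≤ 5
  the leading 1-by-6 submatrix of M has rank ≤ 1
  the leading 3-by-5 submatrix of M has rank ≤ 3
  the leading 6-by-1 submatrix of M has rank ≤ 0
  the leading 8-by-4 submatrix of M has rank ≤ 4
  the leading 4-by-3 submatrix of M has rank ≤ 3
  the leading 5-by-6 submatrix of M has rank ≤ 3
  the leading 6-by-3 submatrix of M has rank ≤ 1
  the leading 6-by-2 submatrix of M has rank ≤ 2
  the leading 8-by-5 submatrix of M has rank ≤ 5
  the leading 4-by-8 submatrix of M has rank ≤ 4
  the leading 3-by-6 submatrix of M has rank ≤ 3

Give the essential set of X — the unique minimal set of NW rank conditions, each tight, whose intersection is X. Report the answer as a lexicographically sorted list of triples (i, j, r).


Reconstructing r_w from the 21 given conditions:

  R[1]: 0, 0, 0, 1, 1, 1, 1, 1, 1
  R[2]: 0, 1, 1, 2, 2, 2, 2, 2, 2
  R[3]: 0, 1, 1, 2, 3, 3, 3, 3, 3
  R[4]: 0, 1, 1, 2, 3, 3, 4, 4, 4
  R[5]: 0, 1, 1, 2, 3, 3, 4, 5, 5
  R[6]: 0, 1, 1, 2, 3, 4, 5, 6, 6
  R[7]: 1, 2, 2, 3, 4, 5, 6, 7, 7
  R[8]: 1, 2, 3, 4, 5, 6, 7, 8, 8
  R[9]: 1, 2, 3, 4, 5, 6, 7, 8, 9

reading off 1-entries of Δ²R: w = (4, 2, 5, 7, 8, 6, 1, 3, 9).

Rothe diagram D(w) (14 cells), 4 SE-corners (essential conditions):

[(1, 3, 0), (5, 6, 3), (6, 1, 0), (6, 3, 1)]


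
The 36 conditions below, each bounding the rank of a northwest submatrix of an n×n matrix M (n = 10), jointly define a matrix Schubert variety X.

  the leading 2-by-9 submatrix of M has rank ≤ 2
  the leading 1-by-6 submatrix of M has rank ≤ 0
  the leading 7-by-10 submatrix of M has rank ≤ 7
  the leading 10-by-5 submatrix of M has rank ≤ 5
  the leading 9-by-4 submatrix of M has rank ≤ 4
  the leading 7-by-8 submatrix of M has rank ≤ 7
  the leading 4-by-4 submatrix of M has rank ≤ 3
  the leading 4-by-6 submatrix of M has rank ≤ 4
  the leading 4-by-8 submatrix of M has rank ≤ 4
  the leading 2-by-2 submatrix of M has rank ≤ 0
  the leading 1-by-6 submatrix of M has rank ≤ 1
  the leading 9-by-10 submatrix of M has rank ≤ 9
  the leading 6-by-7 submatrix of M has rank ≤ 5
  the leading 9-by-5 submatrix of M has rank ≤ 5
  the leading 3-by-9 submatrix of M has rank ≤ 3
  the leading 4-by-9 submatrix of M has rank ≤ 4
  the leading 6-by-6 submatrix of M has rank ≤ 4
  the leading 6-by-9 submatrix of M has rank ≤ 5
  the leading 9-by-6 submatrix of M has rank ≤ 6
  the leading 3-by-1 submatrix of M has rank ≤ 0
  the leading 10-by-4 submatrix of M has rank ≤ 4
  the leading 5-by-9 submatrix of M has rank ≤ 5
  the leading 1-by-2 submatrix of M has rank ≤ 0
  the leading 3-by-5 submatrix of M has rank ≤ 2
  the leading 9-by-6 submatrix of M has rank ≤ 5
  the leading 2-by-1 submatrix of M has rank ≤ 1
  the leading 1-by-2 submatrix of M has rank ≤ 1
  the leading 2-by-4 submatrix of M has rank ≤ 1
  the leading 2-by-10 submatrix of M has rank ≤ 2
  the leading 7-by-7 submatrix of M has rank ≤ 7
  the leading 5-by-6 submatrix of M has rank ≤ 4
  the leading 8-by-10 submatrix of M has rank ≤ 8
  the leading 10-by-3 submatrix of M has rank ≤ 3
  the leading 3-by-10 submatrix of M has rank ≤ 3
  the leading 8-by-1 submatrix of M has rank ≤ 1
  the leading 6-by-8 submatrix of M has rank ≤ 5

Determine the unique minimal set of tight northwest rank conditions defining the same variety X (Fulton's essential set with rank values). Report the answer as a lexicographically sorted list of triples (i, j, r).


Rank table r_w(10×10) implied by the 36 constraints:

  0  0  0  0  0  0  1  1  1  1
  0  0  1  1  1  1  2  2  2  2
  0  1  2  2  2  2  3  3  3  3
  1  2  3  3  3  3  4  4  4  4
  1  2  3  4  4  4  5  5  5  5
  1  2  3  4  4  4  5  5  5  6
  1  2  3  4  5  5  6  6  6  7
  1  2  3  4  5  5  6  7  7  8
  1  2  3  4  5  5  6  7  8  9
  1  2  3  4  5  6  7  8  9  10

hence w(1..10) = (7, 3, 2, 1, 4, 10, 5, 8, 9, 6).

ℓ(w)=15; the 6 essential cells (i,j,r):

[(1, 6, 0), (2, 2, 0), (3, 1, 0), (6, 6, 4), (6, 9, 5), (9, 6, 5)]


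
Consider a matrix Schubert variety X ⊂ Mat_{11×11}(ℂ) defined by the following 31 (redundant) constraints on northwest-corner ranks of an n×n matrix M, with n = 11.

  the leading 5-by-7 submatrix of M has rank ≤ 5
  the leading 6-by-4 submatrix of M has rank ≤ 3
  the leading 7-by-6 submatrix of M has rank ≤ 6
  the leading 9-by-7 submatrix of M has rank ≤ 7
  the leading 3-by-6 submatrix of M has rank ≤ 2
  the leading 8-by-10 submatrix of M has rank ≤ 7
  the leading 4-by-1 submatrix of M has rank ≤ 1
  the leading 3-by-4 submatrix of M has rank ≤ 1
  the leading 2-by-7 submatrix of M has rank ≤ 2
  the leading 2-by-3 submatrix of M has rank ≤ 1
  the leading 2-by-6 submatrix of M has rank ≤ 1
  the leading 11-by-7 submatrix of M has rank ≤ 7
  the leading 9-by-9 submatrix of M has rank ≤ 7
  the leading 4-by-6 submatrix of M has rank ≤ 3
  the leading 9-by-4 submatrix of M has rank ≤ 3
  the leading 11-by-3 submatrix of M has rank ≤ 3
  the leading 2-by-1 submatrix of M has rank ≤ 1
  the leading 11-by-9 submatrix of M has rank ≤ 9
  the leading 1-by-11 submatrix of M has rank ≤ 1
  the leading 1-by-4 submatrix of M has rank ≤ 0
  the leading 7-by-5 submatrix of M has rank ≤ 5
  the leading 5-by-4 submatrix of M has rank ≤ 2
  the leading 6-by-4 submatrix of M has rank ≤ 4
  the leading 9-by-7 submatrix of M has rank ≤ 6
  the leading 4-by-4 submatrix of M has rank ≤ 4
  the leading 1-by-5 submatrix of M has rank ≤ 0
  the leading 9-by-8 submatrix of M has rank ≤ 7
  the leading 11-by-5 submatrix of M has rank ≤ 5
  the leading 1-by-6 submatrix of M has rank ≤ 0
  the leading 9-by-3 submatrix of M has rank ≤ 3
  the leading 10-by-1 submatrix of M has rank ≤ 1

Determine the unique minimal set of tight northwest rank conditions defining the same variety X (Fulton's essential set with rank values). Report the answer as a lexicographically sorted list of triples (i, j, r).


Propagating the 31 rank bounds to every northwest block:

  i=1: 0 | 0 | 0 | 0 | 0 | 0 | 1 | 1 | 1 | 1 | 1
  i=2: 1 | 1 | 1 | 1 | 1 | 1 | 2 | 2 | 2 | 2 | 2
  i=3: 1 | 1 | 1 | 1 | 2 | 2 | 3 | 3 | 3 | 3 | 3
  i=4: 1 | 2 | 2 | 2 | 3 | 3 | 4 | 4 | 4 | 4 | 4
  i=5: 1 | 2 | 2 | 2 | 3 | 4 | 5 | 5 | 5 | 5 | 5
  i=6: 1 | 2 | 3 | 3 | 4 | 5 | 6 | 6 | 6 | 6 | 6
  i=7: 1 | 2 | 3 | 3 | 4 | 5 | 6 | 7 | 7 | 7 | 7
  i=8: 1 | 2 | 3 | 3 | 4 | 5 | 6 | 7 | 7 | 7 | 8
  i=9: 1 | 2 | 3 | 3 | 4 | 5 | 6 | 7 | 7 | 8 | 9
  i=10: 1 | 2 | 3 | 4 | 5 | 6 | 7 | 8 | 8 | 9 | 10
  i=11: 1 | 2 | 3 | 4 | 5 | 6 | 7 | 8 | 9 | 10 | 11

reading off 1-entries of Δ²R: w = (7, 1, 5, 2, 6, 3, 8, 11, 10, 4, 9).

ℓ(w)=17; the 6 essential cells (i,j,r):

[(1, 6, 0), (3, 4, 1), (5, 4, 2), (8, 10, 7), (9, 4, 3), (9, 9, 7)]


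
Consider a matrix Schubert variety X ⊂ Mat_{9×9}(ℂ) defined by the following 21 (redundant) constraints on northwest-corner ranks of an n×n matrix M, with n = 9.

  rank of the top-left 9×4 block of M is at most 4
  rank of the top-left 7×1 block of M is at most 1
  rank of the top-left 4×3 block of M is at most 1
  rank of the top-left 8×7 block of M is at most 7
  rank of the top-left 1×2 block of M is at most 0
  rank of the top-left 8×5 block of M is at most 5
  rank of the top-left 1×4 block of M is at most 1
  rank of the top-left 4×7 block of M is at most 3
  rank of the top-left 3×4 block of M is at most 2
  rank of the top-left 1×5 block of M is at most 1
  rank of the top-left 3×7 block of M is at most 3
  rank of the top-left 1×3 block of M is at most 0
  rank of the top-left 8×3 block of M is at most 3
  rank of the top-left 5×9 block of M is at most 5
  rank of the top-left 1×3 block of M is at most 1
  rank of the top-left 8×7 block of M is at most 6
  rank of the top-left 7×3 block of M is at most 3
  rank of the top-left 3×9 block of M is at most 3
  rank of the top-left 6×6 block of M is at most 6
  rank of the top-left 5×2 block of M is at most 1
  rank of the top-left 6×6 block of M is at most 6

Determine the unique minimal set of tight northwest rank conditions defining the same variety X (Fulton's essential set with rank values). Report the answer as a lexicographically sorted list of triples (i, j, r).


Computing R[i][j] = min implied NW-rank bound (n=9, 21 conditions):

  R[1]: 0 | 0 | 0 | 1 | 1 | 1 | 1 | 1 | 1
  R[2]: 1 | 1 | 1 | 2 | 2 | 2 | 2 | 2 | 2
  R[3]: 1 | 1 | 1 | 2 | 3 | 3 | 3 | 3 | 3
  R[4]: 1 | 1 | 1 | 2 | 3 | 3 | 3 | 4 | 4
  R[5]: 1 | 1 | 2 | 3 | 4 | 4 | 4 | 5 | 5
  R[6]: 1 | 2 | 3 | 4 | 5 | 5 | 5 | 6 | 6
  R[7]: 1 | 2 | 3 | 4 | 5 | 6 | 6 | 7 | 7
  R[8]: 1 | 2 | 3 | 4 | 5 | 6 | 6 | 7 | 8
  R[9]: 1 | 2 | 3 | 4 | 5 | 6 | 7 | 8 | 9

giving w = (4, 1, 5, 8, 3, 2, 6, 9, 7) via Δ²R.

Fulton essential set (5 of the 11 Rothe cells):

[(1, 3, 0), (4, 3, 1), (4, 7, 3), (5, 2, 1), (8, 7, 6)]


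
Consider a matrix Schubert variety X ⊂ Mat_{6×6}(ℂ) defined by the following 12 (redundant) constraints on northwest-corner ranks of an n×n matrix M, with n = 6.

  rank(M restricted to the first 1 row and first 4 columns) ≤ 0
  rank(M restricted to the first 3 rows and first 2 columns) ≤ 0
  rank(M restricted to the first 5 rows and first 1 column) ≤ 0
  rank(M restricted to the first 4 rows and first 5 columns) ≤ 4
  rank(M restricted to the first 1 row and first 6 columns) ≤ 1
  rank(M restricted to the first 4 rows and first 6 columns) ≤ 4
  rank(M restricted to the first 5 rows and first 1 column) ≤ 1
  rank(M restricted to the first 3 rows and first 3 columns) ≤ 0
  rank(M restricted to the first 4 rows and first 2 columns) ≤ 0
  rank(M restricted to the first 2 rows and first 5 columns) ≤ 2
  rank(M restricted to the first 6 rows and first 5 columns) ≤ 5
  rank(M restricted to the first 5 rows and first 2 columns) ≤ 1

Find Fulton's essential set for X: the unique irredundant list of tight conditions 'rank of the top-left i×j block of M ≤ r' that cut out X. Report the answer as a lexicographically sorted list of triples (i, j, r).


Computing R[i][j] = min implied NW-rank bound (n=6, 12 conditions):

  row 1: 0, 0, 0, 0, 1, 1
  row 2: 0, 0, 0, 1, 2, 2
  row 3: 0, 0, 0, 1, 2, 3
  row 4: 0, 0, 1, 2, 3, 4
  row 5: 0, 1, 2, 3, 4, 5
  row 6: 1, 2, 3, 4, 5, 6

so w = (5, 4, 6, 3, 2, 1).

ℓ(w)=13; the 4 essential cells (i,j,r):

[(1, 4, 0), (3, 3, 0), (4, 2, 0), (5, 1, 0)]


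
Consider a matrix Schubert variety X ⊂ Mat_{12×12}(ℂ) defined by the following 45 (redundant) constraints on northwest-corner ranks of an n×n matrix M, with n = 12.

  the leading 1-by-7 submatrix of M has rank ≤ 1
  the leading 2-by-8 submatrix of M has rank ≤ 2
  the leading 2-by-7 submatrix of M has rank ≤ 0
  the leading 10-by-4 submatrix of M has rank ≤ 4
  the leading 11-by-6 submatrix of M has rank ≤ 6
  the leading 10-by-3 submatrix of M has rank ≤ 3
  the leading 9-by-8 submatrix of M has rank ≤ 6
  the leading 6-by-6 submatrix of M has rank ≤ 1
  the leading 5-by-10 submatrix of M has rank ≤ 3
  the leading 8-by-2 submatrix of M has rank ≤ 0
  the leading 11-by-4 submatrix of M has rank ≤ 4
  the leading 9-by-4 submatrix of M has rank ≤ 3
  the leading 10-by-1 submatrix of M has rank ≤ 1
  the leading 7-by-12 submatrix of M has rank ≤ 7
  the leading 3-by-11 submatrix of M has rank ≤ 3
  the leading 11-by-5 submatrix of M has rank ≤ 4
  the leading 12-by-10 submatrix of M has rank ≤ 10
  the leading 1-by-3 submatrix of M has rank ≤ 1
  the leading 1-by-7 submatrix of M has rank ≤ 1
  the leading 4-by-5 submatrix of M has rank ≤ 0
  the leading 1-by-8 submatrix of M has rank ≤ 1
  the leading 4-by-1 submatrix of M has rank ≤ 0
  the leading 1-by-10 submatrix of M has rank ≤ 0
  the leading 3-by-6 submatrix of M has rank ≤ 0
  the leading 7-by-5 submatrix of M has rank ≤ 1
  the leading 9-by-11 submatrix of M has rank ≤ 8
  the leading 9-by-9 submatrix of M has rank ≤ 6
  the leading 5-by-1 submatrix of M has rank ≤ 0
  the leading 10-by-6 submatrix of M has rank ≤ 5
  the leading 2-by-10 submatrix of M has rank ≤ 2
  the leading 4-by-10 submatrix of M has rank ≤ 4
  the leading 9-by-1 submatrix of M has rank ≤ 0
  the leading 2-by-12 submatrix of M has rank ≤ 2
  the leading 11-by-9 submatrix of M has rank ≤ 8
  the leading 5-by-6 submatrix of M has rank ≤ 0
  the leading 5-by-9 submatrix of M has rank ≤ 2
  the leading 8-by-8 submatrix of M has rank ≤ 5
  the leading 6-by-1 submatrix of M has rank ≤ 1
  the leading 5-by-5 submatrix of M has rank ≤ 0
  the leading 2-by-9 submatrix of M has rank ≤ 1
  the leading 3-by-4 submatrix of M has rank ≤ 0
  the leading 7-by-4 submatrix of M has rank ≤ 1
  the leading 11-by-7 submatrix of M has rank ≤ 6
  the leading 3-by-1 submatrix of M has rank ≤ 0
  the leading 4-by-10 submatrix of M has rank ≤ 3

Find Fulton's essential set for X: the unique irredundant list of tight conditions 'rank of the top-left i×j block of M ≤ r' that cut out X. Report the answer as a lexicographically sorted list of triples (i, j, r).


The tightest implied rank at each (i,j), from the 45 conditions:

  i=1: 0  0  0  0  0  0  0  0  0  0  1  1
  i=2: 0  0  0  0  0  0  0  1  1  1  2  2
  i=3: 0  0  0  0  0  0  1  2  2  2  3  3
  i=4: 0  0  0  0  0  0  1  2  2  3  4  4
  i=5: 0  0  0  0  0  0  1  2  2  3  4  5
  i=6: 0  0  1  1  1  1  2  3  3  4  5  6
  i=7: 0  0  1  1  1  2  3  4  4  5  6  7
  i=8: 0  0  1  2  2  3  4  5  5  6  7  8
  i=9: 0  1  2  3  3  4  5  6  6  7  8  9
  i=10: 1  2  3  4  4  5  6  7  7  8  9  10
  i=11: 1  2  3  4  4  5  6  7  8  9  10  11
  i=12: 1  2  3  4  5  6  7  8  9  10  11  12

second differences of R give the permutation w = (11, 8, 7, 10, 12, 3, 6, 4, 2, 1, 9, 5).

8 SE-corners of the 47-cell Rothe diagram give Ess(w):

[(1, 10, 0), (2, 7, 0), (5, 6, 0), (5, 9, 2), (7, 5, 1), (8, 2, 0), (9, 1, 0), (11, 5, 4)]


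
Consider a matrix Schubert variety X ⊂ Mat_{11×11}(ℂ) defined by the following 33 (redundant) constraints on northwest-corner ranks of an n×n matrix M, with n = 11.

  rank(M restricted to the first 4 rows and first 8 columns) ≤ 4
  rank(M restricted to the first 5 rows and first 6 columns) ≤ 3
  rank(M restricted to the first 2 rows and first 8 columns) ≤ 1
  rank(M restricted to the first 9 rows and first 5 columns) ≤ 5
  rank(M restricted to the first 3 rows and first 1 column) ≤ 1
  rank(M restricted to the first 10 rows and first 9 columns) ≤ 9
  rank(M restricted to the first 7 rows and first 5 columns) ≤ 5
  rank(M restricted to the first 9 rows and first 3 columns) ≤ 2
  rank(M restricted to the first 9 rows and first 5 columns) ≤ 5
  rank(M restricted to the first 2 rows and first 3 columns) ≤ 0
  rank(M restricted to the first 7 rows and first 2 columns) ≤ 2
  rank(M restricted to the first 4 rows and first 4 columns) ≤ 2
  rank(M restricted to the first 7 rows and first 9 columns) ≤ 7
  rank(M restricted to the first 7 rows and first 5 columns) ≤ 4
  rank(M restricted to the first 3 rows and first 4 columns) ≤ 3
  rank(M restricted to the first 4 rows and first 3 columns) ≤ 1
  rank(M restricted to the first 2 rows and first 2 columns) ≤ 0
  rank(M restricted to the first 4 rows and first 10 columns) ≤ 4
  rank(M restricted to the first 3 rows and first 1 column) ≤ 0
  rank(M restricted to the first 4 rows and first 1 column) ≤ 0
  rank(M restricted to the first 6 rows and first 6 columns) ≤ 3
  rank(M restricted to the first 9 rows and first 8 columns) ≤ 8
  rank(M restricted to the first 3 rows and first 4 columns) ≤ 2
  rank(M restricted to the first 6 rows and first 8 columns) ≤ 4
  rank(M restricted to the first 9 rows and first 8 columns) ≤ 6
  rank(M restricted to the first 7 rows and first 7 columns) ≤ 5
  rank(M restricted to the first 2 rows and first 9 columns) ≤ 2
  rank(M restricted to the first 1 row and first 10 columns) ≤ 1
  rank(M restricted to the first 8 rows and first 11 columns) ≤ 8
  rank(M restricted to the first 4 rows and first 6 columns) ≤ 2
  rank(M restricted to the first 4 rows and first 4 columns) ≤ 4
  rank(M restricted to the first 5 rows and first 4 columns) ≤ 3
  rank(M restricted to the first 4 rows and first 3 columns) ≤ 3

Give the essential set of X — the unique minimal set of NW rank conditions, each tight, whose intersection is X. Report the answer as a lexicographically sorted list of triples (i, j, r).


Rank table r_w(11×11) implied by the 33 constraints:

  0 0 0 1 1 1 1 1 1 1 1
  0 0 0 1 1 1 1 1 2 2 2
  0 1 1 2 2 2 2 2 3 3 3
  0 1 1 2 2 2 3 3 4 4 4
  1 2 2 3 3 3 4 4 5 5 5
  1 2 2 3 3 3 4 4 5 6 6
  1 2 2 3 4 4 5 5 6 7 7
  1 2 2 3 4 5 6 6 7 8 8
  1 2 2 3 4 5 6 6 7 8 9
  1 2 3 4 5 6 7 7 8 9 10
  1 2 3 4 5 6 7 8 9 10 11

the unique w with this rank table is (4, 9, 2, 7, 1, 10, 5, 6, 11, 3, 8).

D(w) has 23 cells with 9 SE-corners; essential set:

[(2, 3, 0), (2, 8, 1), (4, 1, 0), (4, 3, 1), (4, 6, 2), (6, 6, 3), (6, 8, 4), (9, 3, 2), (9, 8, 6)]


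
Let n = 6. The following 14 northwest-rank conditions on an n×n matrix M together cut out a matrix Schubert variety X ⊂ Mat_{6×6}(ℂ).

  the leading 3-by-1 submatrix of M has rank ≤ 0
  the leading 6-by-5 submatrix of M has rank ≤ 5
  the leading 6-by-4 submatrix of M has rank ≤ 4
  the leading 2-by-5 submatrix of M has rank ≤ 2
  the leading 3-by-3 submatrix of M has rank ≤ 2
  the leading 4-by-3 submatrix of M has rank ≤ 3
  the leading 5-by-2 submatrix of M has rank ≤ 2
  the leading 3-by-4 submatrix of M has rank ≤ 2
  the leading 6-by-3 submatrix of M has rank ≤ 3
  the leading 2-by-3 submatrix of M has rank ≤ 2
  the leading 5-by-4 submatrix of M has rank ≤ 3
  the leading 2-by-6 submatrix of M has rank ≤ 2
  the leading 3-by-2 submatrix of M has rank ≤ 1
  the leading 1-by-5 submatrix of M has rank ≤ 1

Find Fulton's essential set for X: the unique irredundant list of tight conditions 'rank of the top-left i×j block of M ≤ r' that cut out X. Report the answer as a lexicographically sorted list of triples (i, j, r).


Rank table r_w(6×6) implied by the 14 constraints:

  row 1: 0 1 1 1 1 1
  row 2: 0 1 2 2 2 2
  row 3: 0 1 2 2 3 3
  row 4: 1 2 3 3 4 4
  row 5: 1 2 3 3 4 5
  row 6: 1 2 3 4 5 6

the unique w with this rank table is (2, 3, 5, 1, 6, 4).

Rothe diagram D(w) (5 cells), 3 SE-corners (essential conditions):

[(3, 1, 0), (3, 4, 2), (5, 4, 3)]
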